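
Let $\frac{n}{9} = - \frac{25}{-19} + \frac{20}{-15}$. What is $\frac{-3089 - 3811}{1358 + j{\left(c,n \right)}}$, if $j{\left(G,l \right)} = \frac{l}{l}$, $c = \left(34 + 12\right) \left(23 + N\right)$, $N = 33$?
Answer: $- \frac{2300}{453} \approx -5.0773$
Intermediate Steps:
$n = - \frac{3}{19}$ ($n = 9 \left(- \frac{25}{-19} + \frac{20}{-15}\right) = 9 \left(\left(-25\right) \left(- \frac{1}{19}\right) + 20 \left(- \frac{1}{15}\right)\right) = 9 \left(\frac{25}{19} - \frac{4}{3}\right) = 9 \left(- \frac{1}{57}\right) = - \frac{3}{19} \approx -0.15789$)
$c = 2576$ ($c = \left(34 + 12\right) \left(23 + 33\right) = 46 \cdot 56 = 2576$)
$j{\left(G,l \right)} = 1$
$\frac{-3089 - 3811}{1358 + j{\left(c,n \right)}} = \frac{-3089 - 3811}{1358 + 1} = - \frac{6900}{1359} = \left(-6900\right) \frac{1}{1359} = - \frac{2300}{453}$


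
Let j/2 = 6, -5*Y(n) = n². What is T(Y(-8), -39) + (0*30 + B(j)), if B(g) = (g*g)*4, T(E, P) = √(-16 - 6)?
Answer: 576 + I*√22 ≈ 576.0 + 4.6904*I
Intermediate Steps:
Y(n) = -n²/5
T(E, P) = I*√22 (T(E, P) = √(-22) = I*√22)
j = 12 (j = 2*6 = 12)
B(g) = 4*g² (B(g) = g²*4 = 4*g²)
T(Y(-8), -39) + (0*30 + B(j)) = I*√22 + (0*30 + 4*12²) = I*√22 + (0 + 4*144) = I*√22 + (0 + 576) = I*√22 + 576 = 576 + I*√22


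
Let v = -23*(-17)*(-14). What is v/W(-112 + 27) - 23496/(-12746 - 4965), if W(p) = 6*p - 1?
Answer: 174890/14527 ≈ 12.039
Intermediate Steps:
v = -5474 (v = 391*(-14) = -5474)
W(p) = -1 + 6*p
v/W(-112 + 27) - 23496/(-12746 - 4965) = -5474/(-1 + 6*(-112 + 27)) - 23496/(-12746 - 4965) = -5474/(-1 + 6*(-85)) - 23496/(-17711) = -5474/(-1 - 510) - 23496*(-1/17711) = -5474/(-511) + 264/199 = -5474*(-1/511) + 264/199 = 782/73 + 264/199 = 174890/14527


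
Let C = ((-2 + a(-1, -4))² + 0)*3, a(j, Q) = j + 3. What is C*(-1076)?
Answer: 0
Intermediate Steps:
a(j, Q) = 3 + j
C = 0 (C = ((-2 + (3 - 1))² + 0)*3 = ((-2 + 2)² + 0)*3 = (0² + 0)*3 = (0 + 0)*3 = 0*3 = 0)
C*(-1076) = 0*(-1076) = 0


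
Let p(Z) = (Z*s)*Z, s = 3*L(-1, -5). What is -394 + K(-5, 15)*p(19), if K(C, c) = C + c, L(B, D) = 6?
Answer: 64586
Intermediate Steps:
s = 18 (s = 3*6 = 18)
p(Z) = 18*Z**2 (p(Z) = (Z*18)*Z = (18*Z)*Z = 18*Z**2)
-394 + K(-5, 15)*p(19) = -394 + (-5 + 15)*(18*19**2) = -394 + 10*(18*361) = -394 + 10*6498 = -394 + 64980 = 64586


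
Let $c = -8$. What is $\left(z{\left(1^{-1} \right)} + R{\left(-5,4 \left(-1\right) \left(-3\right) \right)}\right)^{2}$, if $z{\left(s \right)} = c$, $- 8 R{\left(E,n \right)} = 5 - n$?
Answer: $\frac{3249}{64} \approx 50.766$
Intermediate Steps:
$R{\left(E,n \right)} = - \frac{5}{8} + \frac{n}{8}$ ($R{\left(E,n \right)} = - \frac{5 - n}{8} = - \frac{5}{8} + \frac{n}{8}$)
$z{\left(s \right)} = -8$
$\left(z{\left(1^{-1} \right)} + R{\left(-5,4 \left(-1\right) \left(-3\right) \right)}\right)^{2} = \left(-8 - \left(\frac{5}{8} - \frac{4 \left(-1\right) \left(-3\right)}{8}\right)\right)^{2} = \left(-8 - \left(\frac{5}{8} - \frac{\left(-4\right) \left(-3\right)}{8}\right)\right)^{2} = \left(-8 + \left(- \frac{5}{8} + \frac{1}{8} \cdot 12\right)\right)^{2} = \left(-8 + \left(- \frac{5}{8} + \frac{3}{2}\right)\right)^{2} = \left(-8 + \frac{7}{8}\right)^{2} = \left(- \frac{57}{8}\right)^{2} = \frac{3249}{64}$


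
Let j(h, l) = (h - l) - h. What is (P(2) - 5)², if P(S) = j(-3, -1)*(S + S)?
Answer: 1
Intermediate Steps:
j(h, l) = -l
P(S) = 2*S (P(S) = (-1*(-1))*(S + S) = 1*(2*S) = 2*S)
(P(2) - 5)² = (2*2 - 5)² = (4 - 5)² = (-1)² = 1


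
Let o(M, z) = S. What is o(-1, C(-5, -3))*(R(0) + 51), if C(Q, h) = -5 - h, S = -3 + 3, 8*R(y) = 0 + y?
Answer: 0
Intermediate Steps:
R(y) = y/8 (R(y) = (0 + y)/8 = y/8)
S = 0
o(M, z) = 0
o(-1, C(-5, -3))*(R(0) + 51) = 0*((⅛)*0 + 51) = 0*(0 + 51) = 0*51 = 0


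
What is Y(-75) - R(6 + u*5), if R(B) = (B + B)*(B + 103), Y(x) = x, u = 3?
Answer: -5283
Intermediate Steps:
R(B) = 2*B*(103 + B) (R(B) = (2*B)*(103 + B) = 2*B*(103 + B))
Y(-75) - R(6 + u*5) = -75 - 2*(6 + 3*5)*(103 + (6 + 3*5)) = -75 - 2*(6 + 15)*(103 + (6 + 15)) = -75 - 2*21*(103 + 21) = -75 - 2*21*124 = -75 - 1*5208 = -75 - 5208 = -5283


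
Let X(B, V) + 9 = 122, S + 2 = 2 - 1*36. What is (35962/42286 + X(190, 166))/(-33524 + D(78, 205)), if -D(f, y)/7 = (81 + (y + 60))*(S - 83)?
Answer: 401190/897499207 ≈ 0.00044701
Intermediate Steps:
S = -36 (S = -2 + (2 - 1*36) = -2 + (2 - 36) = -2 - 34 = -36)
X(B, V) = 113 (X(B, V) = -9 + 122 = 113)
D(f, y) = 117453 + 833*y (D(f, y) = -7*(81 + (y + 60))*(-36 - 83) = -7*(81 + (60 + y))*(-119) = -7*(141 + y)*(-119) = -7*(-16779 - 119*y) = 117453 + 833*y)
(35962/42286 + X(190, 166))/(-33524 + D(78, 205)) = (35962/42286 + 113)/(-33524 + (117453 + 833*205)) = (35962*(1/42286) + 113)/(-33524 + (117453 + 170765)) = (17981/21143 + 113)/(-33524 + 288218) = (2407140/21143)/254694 = (2407140/21143)*(1/254694) = 401190/897499207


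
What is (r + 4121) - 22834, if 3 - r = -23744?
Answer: 5034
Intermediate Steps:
r = 23747 (r = 3 - 1*(-23744) = 3 + 23744 = 23747)
(r + 4121) - 22834 = (23747 + 4121) - 22834 = 27868 - 22834 = 5034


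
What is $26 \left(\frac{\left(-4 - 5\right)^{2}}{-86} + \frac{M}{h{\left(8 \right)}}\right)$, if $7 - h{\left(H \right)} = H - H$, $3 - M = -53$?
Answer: $\frac{7891}{43} \approx 183.51$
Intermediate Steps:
$M = 56$ ($M = 3 - -53 = 3 + 53 = 56$)
$h{\left(H \right)} = 7$ ($h{\left(H \right)} = 7 - \left(H - H\right) = 7 - 0 = 7 + 0 = 7$)
$26 \left(\frac{\left(-4 - 5\right)^{2}}{-86} + \frac{M}{h{\left(8 \right)}}\right) = 26 \left(\frac{\left(-4 - 5\right)^{2}}{-86} + \frac{56}{7}\right) = 26 \left(\left(-9\right)^{2} \left(- \frac{1}{86}\right) + 56 \cdot \frac{1}{7}\right) = 26 \left(81 \left(- \frac{1}{86}\right) + 8\right) = 26 \left(- \frac{81}{86} + 8\right) = 26 \cdot \frac{607}{86} = \frac{7891}{43}$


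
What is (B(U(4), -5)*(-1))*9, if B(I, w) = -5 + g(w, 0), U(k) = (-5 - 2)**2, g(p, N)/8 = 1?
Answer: -27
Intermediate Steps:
g(p, N) = 8 (g(p, N) = 8*1 = 8)
U(k) = 49 (U(k) = (-7)**2 = 49)
B(I, w) = 3 (B(I, w) = -5 + 8 = 3)
(B(U(4), -5)*(-1))*9 = (3*(-1))*9 = -3*9 = -27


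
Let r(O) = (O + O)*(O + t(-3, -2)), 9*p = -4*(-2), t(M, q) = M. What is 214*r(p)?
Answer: -65056/81 ≈ -803.16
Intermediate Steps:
p = 8/9 (p = (-4*(-2))/9 = (⅑)*8 = 8/9 ≈ 0.88889)
r(O) = 2*O*(-3 + O) (r(O) = (O + O)*(O - 3) = (2*O)*(-3 + O) = 2*O*(-3 + O))
214*r(p) = 214*(2*(8/9)*(-3 + 8/9)) = 214*(2*(8/9)*(-19/9)) = 214*(-304/81) = -65056/81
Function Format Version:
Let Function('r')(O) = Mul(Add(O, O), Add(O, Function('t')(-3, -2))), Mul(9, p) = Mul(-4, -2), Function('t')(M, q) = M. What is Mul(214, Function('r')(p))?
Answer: Rational(-65056, 81) ≈ -803.16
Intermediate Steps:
p = Rational(8, 9) (p = Mul(Rational(1, 9), Mul(-4, -2)) = Mul(Rational(1, 9), 8) = Rational(8, 9) ≈ 0.88889)
Function('r')(O) = Mul(2, O, Add(-3, O)) (Function('r')(O) = Mul(Add(O, O), Add(O, -3)) = Mul(Mul(2, O), Add(-3, O)) = Mul(2, O, Add(-3, O)))
Mul(214, Function('r')(p)) = Mul(214, Mul(2, Rational(8, 9), Add(-3, Rational(8, 9)))) = Mul(214, Mul(2, Rational(8, 9), Rational(-19, 9))) = Mul(214, Rational(-304, 81)) = Rational(-65056, 81)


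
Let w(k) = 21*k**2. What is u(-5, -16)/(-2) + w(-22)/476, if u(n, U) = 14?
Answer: 244/17 ≈ 14.353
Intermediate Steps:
u(-5, -16)/(-2) + w(-22)/476 = 14/(-2) + (21*(-22)**2)/476 = 14*(-1/2) + (21*484)*(1/476) = -7 + 10164*(1/476) = -7 + 363/17 = 244/17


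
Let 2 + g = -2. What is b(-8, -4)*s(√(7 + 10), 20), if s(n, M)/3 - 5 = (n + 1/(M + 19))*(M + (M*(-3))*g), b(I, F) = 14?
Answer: 490 + 10920*√17 ≈ 45514.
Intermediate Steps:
g = -4 (g = -2 - 2 = -4)
s(n, M) = 15 + 39*M*(n + 1/(19 + M)) (s(n, M) = 15 + 3*((n + 1/(M + 19))*(M + (M*(-3))*(-4))) = 15 + 3*((n + 1/(19 + M))*(M - 3*M*(-4))) = 15 + 3*((n + 1/(19 + M))*(M + 12*M)) = 15 + 3*((n + 1/(19 + M))*(13*M)) = 15 + 3*(13*M*(n + 1/(19 + M))) = 15 + 39*M*(n + 1/(19 + M)))
b(-8, -4)*s(√(7 + 10), 20) = 14*(3*(95 + 18*20 + 13*√(7 + 10)*20² + 247*20*√(7 + 10))/(19 + 20)) = 14*(3*(95 + 360 + 13*√17*400 + 247*20*√17)/39) = 14*(3*(1/39)*(95 + 360 + 5200*√17 + 4940*√17)) = 14*(3*(1/39)*(455 + 10140*√17)) = 14*(35 + 780*√17) = 490 + 10920*√17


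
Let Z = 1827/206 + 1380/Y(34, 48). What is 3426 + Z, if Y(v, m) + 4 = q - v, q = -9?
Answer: 32972121/9682 ≈ 3405.5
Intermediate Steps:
Y(v, m) = -13 - v (Y(v, m) = -4 + (-9 - v) = -13 - v)
Z = -198411/9682 (Z = 1827/206 + 1380/(-13 - 1*34) = 1827*(1/206) + 1380/(-13 - 34) = 1827/206 + 1380/(-47) = 1827/206 + 1380*(-1/47) = 1827/206 - 1380/47 = -198411/9682 ≈ -20.493)
3426 + Z = 3426 - 198411/9682 = 32972121/9682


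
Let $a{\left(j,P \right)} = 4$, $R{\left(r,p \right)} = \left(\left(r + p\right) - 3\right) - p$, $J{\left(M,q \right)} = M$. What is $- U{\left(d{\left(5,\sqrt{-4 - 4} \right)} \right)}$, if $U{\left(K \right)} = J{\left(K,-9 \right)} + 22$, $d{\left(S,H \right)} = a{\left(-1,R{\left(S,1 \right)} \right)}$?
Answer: $-26$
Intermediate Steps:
$R{\left(r,p \right)} = -3 + r$ ($R{\left(r,p \right)} = \left(\left(p + r\right) - 3\right) - p = \left(-3 + p + r\right) - p = -3 + r$)
$d{\left(S,H \right)} = 4$
$U{\left(K \right)} = 22 + K$ ($U{\left(K \right)} = K + 22 = 22 + K$)
$- U{\left(d{\left(5,\sqrt{-4 - 4} \right)} \right)} = - (22 + 4) = \left(-1\right) 26 = -26$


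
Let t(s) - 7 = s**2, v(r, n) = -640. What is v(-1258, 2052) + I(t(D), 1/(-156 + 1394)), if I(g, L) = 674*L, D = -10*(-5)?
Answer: -395823/619 ≈ -639.46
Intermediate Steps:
D = 50
t(s) = 7 + s**2
v(-1258, 2052) + I(t(D), 1/(-156 + 1394)) = -640 + 674/(-156 + 1394) = -640 + 674/1238 = -640 + 674*(1/1238) = -640 + 337/619 = -395823/619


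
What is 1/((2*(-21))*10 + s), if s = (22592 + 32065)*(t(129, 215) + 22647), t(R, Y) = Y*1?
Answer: 1/1249567914 ≈ 8.0028e-10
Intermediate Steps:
t(R, Y) = Y
s = 1249568334 (s = (22592 + 32065)*(215 + 22647) = 54657*22862 = 1249568334)
1/((2*(-21))*10 + s) = 1/((2*(-21))*10 + 1249568334) = 1/(-42*10 + 1249568334) = 1/(-420 + 1249568334) = 1/1249567914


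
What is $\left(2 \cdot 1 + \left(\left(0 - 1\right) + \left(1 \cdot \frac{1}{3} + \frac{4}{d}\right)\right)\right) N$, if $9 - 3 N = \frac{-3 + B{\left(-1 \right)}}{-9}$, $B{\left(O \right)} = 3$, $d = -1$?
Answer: $-8$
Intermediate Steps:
$N = 3$ ($N = 3 - \frac{\left(-3 + 3\right) \frac{1}{-9}}{3} = 3 - \frac{0 \left(- \frac{1}{9}\right)}{3} = 3 - 0 = 3 + 0 = 3$)
$\left(2 \cdot 1 + \left(\left(0 - 1\right) + \left(1 \cdot \frac{1}{3} + \frac{4}{d}\right)\right)\right) N = \left(2 \cdot 1 + \left(\left(0 - 1\right) + \left(1 \cdot \frac{1}{3} + \frac{4}{-1}\right)\right)\right) 3 = \left(2 + \left(-1 + \left(1 \cdot \frac{1}{3} + 4 \left(-1\right)\right)\right)\right) 3 = \left(2 + \left(-1 + \left(\frac{1}{3} - 4\right)\right)\right) 3 = \left(2 - \frac{14}{3}\right) 3 = \left(- \frac{8}{3}\right) 3 = -8$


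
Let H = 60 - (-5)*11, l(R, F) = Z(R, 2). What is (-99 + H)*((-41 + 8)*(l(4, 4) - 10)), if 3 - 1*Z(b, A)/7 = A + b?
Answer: 16368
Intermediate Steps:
Z(b, A) = 21 - 7*A - 7*b (Z(b, A) = 21 - 7*(A + b) = 21 + (-7*A - 7*b) = 21 - 7*A - 7*b)
l(R, F) = 7 - 7*R (l(R, F) = 21 - 7*2 - 7*R = 21 - 14 - 7*R = 7 - 7*R)
H = 115 (H = 60 - 1*(-55) = 60 + 55 = 115)
(-99 + H)*((-41 + 8)*(l(4, 4) - 10)) = (-99 + 115)*((-41 + 8)*((7 - 7*4) - 10)) = 16*(-33*((7 - 28) - 10)) = 16*(-33*(-21 - 10)) = 16*(-33*(-31)) = 16*1023 = 16368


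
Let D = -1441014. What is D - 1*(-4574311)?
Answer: 3133297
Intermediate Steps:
D - 1*(-4574311) = -1441014 - 1*(-4574311) = -1441014 + 4574311 = 3133297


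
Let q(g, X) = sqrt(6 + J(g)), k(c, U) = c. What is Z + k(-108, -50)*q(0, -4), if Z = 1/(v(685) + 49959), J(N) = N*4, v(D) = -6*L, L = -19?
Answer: 1/50073 - 108*sqrt(6) ≈ -264.54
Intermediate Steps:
v(D) = 114 (v(D) = -6*(-19) = 114)
J(N) = 4*N
q(g, X) = sqrt(6 + 4*g)
Z = 1/50073 (Z = 1/(114 + 49959) = 1/50073 ≈ 1.9971e-5)
Z + k(-108, -50)*q(0, -4) = 1/50073 - 108*sqrt(6 + 4*0) = 1/50073 - 108*sqrt(6 + 0) = 1/50073 - 108*sqrt(6)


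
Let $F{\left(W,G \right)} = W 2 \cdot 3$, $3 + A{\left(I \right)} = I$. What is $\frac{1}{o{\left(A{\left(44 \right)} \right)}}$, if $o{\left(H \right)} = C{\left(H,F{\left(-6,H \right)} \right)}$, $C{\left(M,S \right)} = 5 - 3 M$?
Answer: $- \frac{1}{118} \approx -0.0084746$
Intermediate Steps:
$A{\left(I \right)} = -3 + I$
$F{\left(W,G \right)} = 6 W$ ($F{\left(W,G \right)} = 2 W 3 = 6 W$)
$o{\left(H \right)} = 5 - 3 H$
$\frac{1}{o{\left(A{\left(44 \right)} \right)}} = \frac{1}{5 - 3 \left(-3 + 44\right)} = \frac{1}{5 - 123} = \frac{1}{-118} = - \frac{1}{118}$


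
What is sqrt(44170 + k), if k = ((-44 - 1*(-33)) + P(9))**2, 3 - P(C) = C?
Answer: sqrt(44459) ≈ 210.85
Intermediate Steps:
P(C) = 3 - C
k = 289 (k = ((-44 - 1*(-33)) + (3 - 1*9))**2 = ((-44 + 33) + (3 - 9))**2 = (-11 - 6)**2 = (-17)**2 = 289)
sqrt(44170 + k) = sqrt(44170 + 289) = sqrt(44459)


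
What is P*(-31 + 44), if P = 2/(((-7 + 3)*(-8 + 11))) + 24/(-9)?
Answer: -221/6 ≈ -36.833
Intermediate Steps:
P = -17/6 (P = 2/((-4*3)) + 24*(-1/9) = 2/(-12) - 8/3 = 2*(-1/12) - 8/3 = -1/6 - 8/3 = -17/6 ≈ -2.8333)
P*(-31 + 44) = -17*(-31 + 44)/6 = -17/6*13 = -221/6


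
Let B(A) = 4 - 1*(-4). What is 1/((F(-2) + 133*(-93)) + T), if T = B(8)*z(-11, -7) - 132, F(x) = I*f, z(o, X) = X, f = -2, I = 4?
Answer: -1/12565 ≈ -7.9586e-5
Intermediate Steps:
F(x) = -8 (F(x) = 4*(-2) = -8)
B(A) = 8 (B(A) = 4 + 4 = 8)
T = -188 (T = 8*(-7) - 132 = -56 - 132 = -188)
1/((F(-2) + 133*(-93)) + T) = 1/((-8 + 133*(-93)) - 188) = 1/((-8 - 12369) - 188) = 1/(-12377 - 188) = 1/(-12565) = -1/12565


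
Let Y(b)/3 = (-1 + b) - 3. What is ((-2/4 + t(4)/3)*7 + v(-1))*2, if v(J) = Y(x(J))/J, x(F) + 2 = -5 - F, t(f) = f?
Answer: 215/3 ≈ 71.667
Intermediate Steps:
x(F) = -7 - F (x(F) = -2 + (-5 - F) = -7 - F)
Y(b) = -12 + 3*b (Y(b) = 3*((-1 + b) - 3) = 3*(-4 + b) = -12 + 3*b)
v(J) = (-33 - 3*J)/J (v(J) = (-12 + 3*(-7 - J))/J = (-12 + (-21 - 3*J))/J = (-33 - 3*J)/J)
((-2/4 + t(4)/3)*7 + v(-1))*2 = ((-2/4 + 4/3)*7 + (-3 - 33/(-1)))*2 = ((-2*¼ + 4*(⅓))*7 + (-3 - 33*(-1)))*2 = ((-½ + 4/3)*7 + (-3 + 33))*2 = ((⅚)*7 + 30)*2 = (35/6 + 30)*2 = (215/6)*2 = 215/3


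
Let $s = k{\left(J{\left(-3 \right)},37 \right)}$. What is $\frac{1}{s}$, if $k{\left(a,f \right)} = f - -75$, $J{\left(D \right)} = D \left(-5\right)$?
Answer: $\frac{1}{112} \approx 0.0089286$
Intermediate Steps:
$J{\left(D \right)} = - 5 D$
$k{\left(a,f \right)} = 75 + f$ ($k{\left(a,f \right)} = f + 75 = 75 + f$)
$s = 112$ ($s = 75 + 37 = 112$)
$\frac{1}{s} = \frac{1}{112}$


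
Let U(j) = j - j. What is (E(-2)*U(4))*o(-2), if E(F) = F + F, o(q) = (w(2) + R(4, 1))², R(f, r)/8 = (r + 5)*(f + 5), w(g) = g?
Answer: 0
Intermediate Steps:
R(f, r) = 8*(5 + f)*(5 + r) (R(f, r) = 8*((r + 5)*(f + 5)) = 8*((5 + r)*(5 + f)) = 8*((5 + f)*(5 + r)) = 8*(5 + f)*(5 + r))
U(j) = 0
o(q) = 188356 (o(q) = (2 + (200 + 40*4 + 40*1 + 8*4*1))² = (2 + (200 + 160 + 40 + 32))² = (2 + 432)² = 434² = 188356)
E(F) = 2*F
(E(-2)*U(4))*o(-2) = ((2*(-2))*0)*188356 = -4*0*188356 = 0*188356 = 0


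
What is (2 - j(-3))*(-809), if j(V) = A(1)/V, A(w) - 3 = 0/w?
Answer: -2427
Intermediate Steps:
A(w) = 3 (A(w) = 3 + 0/w = 3 + 0 = 3)
j(V) = 3/V
(2 - j(-3))*(-809) = (2 - 3/(-3))*(-809) = (2 - 3*(-1)/3)*(-809) = (2 - 1*(-1))*(-809) = (2 + 1)*(-809) = 3*(-809) = -2427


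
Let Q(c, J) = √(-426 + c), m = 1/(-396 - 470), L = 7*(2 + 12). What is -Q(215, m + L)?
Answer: -I*√211 ≈ -14.526*I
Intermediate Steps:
L = 98 (L = 7*14 = 98)
m = -1/866 (m = 1/(-866) = -1/866 ≈ -0.0011547)
-Q(215, m + L) = -√(-426 + 215) = -√(-211) = -I*√211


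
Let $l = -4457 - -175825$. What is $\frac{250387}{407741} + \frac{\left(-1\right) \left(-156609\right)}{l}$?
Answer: $\frac{106764229685}{69873759688} \approx 1.528$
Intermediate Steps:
$l = 171368$ ($l = -4457 + 175825 = 171368$)
$\frac{250387}{407741} + \frac{\left(-1\right) \left(-156609\right)}{l} = \frac{250387}{407741} + \frac{\left(-1\right) \left(-156609\right)}{171368} = 250387 \cdot \frac{1}{407741} + 156609 \cdot \frac{1}{171368} = \frac{250387}{407741} + \frac{156609}{171368} = \frac{106764229685}{69873759688}$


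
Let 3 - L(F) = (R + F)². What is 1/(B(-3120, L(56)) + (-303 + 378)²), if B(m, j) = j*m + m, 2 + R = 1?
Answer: 1/9431145 ≈ 1.0603e-7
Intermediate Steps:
R = -1 (R = -2 + 1 = -1)
L(F) = 3 - (-1 + F)²
B(m, j) = m + j*m
1/(B(-3120, L(56)) + (-303 + 378)²) = 1/(-3120*(1 + (3 - (-1 + 56)²)) + (-303 + 378)²) = 1/(-3120*(1 + (3 - 1*55²)) + 75²) = 1/(-3120*(1 + (3 - 1*3025)) + 5625) = 1/(-3120*(1 + (3 - 3025)) + 5625) = 1/(-3120*(1 - 3022) + 5625) = 1/(-3120*(-3021) + 5625) = 1/(9425520 + 5625) = 1/9431145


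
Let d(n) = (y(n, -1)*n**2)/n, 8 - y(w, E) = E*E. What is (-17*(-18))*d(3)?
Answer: 6426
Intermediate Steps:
y(w, E) = 8 - E**2 (y(w, E) = 8 - E*E = 8 - E**2)
d(n) = 7*n (d(n) = ((8 - 1*(-1)**2)*n**2)/n = ((8 - 1*1)*n**2)/n = ((8 - 1)*n**2)/n = (7*n**2)/n = 7*n)
(-17*(-18))*d(3) = (-17*(-18))*(7*3) = 306*21 = 6426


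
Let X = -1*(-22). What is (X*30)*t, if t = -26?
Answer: -17160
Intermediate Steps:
X = 22
(X*30)*t = (22*30)*(-26) = 660*(-26) = -17160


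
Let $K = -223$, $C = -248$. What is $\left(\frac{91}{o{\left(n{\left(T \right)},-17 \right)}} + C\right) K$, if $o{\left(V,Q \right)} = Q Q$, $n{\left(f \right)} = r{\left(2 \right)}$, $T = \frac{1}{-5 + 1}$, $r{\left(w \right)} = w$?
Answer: $\frac{15962563}{289} \approx 55234.0$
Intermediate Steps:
$T = - \frac{1}{4}$ ($T = \frac{1}{-4} = - \frac{1}{4} \approx -0.25$)
$n{\left(f \right)} = 2$
$o{\left(V,Q \right)} = Q^{2}$
$\left(\frac{91}{o{\left(n{\left(T \right)},-17 \right)}} + C\right) K = \left(\frac{91}{\left(-17\right)^{2}} - 248\right) \left(-223\right) = \left(\frac{91}{289} - 248\right) \left(-223\right) = \left(- \frac{71581}{289}\right) \left(-223\right) = \frac{15962563}{289}$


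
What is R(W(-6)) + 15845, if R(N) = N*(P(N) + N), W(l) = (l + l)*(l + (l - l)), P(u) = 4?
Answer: 21317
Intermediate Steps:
W(l) = 2*l² (W(l) = (2*l)*(l + 0) = (2*l)*l = 2*l²)
R(N) = N*(4 + N)
R(W(-6)) + 15845 = (2*(-6)²)*(4 + 2*(-6)²) + 15845 = (2*36)*(4 + 2*36) + 15845 = 72*(4 + 72) + 15845 = 72*76 + 15845 = 5472 + 15845 = 21317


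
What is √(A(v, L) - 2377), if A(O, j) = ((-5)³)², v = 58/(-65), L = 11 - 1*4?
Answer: 24*√23 ≈ 115.10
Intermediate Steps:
L = 7 (L = 11 - 4 = 7)
v = -58/65 (v = 58*(-1/65) = -58/65 ≈ -0.89231)
A(O, j) = 15625 (A(O, j) = (-125)² = 15625)
√(A(v, L) - 2377) = √(15625 - 2377) = √13248 = 24*√23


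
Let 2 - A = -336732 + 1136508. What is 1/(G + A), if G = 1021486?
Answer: 1/221712 ≈ 4.5104e-6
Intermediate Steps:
A = -799774 (A = 2 - (-336732 + 1136508) = 2 - 1*799776 = 2 - 799776 = -799774)
1/(G + A) = 1/(1021486 - 799774) = 1/221712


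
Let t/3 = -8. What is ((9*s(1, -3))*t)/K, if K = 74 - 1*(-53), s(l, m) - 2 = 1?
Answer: -648/127 ≈ -5.1024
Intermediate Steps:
t = -24 (t = 3*(-8) = -24)
s(l, m) = 3 (s(l, m) = 2 + 1 = 3)
K = 127 (K = 74 + 53 = 127)
((9*s(1, -3))*t)/K = ((9*3)*(-24))/127 = (27*(-24))*(1/127) = -648*1/127 = -648/127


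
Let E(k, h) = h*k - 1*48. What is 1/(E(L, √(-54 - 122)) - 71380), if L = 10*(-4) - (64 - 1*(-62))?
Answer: I/(4*(-17857*I + 166*√11)) ≈ -1.3987e-5 + 4.3124e-7*I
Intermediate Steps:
L = -166 (L = -40 - (64 + 62) = -40 - 1*126 = -40 - 126 = -166)
E(k, h) = -48 + h*k (E(k, h) = h*k - 48 = -48 + h*k)
1/(E(L, √(-54 - 122)) - 71380) = 1/((-48 + √(-54 - 122)*(-166)) - 71380) = 1/((-48 + √(-176)*(-166)) - 71380) = 1/((-48 + (4*I*√11)*(-166)) - 71380) = 1/((-48 - 664*I*√11) - 71380) = 1/(-71428 - 664*I*√11)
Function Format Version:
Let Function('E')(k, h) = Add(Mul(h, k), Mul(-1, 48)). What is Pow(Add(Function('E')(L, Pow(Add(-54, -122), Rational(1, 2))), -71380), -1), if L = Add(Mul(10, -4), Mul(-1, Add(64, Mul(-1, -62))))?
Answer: Mul(Rational(1, 4), I, Pow(Add(Mul(-17857, I), Mul(166, Pow(11, Rational(1, 2)))), -1)) ≈ Add(-1.3987e-5, Mul(4.3124e-7, I))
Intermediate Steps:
L = -166 (L = Add(-40, Mul(-1, Add(64, 62))) = Add(-40, Mul(-1, 126)) = Add(-40, -126) = -166)
Function('E')(k, h) = Add(-48, Mul(h, k)) (Function('E')(k, h) = Add(Mul(h, k), -48) = Add(-48, Mul(h, k)))
Pow(Add(Function('E')(L, Pow(Add(-54, -122), Rational(1, 2))), -71380), -1) = Pow(Add(Add(-48, Mul(Pow(Add(-54, -122), Rational(1, 2)), -166)), -71380), -1) = Pow(Add(Add(-48, Mul(Pow(-176, Rational(1, 2)), -166)), -71380), -1) = Pow(Add(Add(-48, Mul(Mul(4, I, Pow(11, Rational(1, 2))), -166)), -71380), -1) = Pow(Add(Add(-48, Mul(-664, I, Pow(11, Rational(1, 2)))), -71380), -1) = Pow(Add(-71428, Mul(-664, I, Pow(11, Rational(1, 2)))), -1)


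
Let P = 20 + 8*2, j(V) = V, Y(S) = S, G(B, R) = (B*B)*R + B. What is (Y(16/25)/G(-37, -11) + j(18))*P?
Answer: 10189776/15725 ≈ 648.00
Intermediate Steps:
G(B, R) = B + R*B² (G(B, R) = B²*R + B = R*B² + B = B + R*B²)
P = 36 (P = 20 + 16 = 36)
(Y(16/25)/G(-37, -11) + j(18))*P = ((16/25)/((-37*(1 - 37*(-11)))) + 18)*36 = ((16*(1/25))/((-37*(1 + 407))) + 18)*36 = (16/(25*((-37*408))) + 18)*36 = ((16/25)/(-15096) + 18)*36 = ((16/25)*(-1/15096) + 18)*36 = (-2/47175 + 18)*36 = (849148/47175)*36 = 10189776/15725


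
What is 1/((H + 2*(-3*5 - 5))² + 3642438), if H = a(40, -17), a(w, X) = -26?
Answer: 1/3646794 ≈ 2.7421e-7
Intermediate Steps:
H = -26
1/((H + 2*(-3*5 - 5))² + 3642438) = 1/((-26 + 2*(-3*5 - 5))² + 3642438) = 1/((-26 + 2*(-15 - 5))² + 3642438) = 1/((-26 + 2*(-20))² + 3642438) = 1/((-26 - 40)² + 3642438) = 1/((-66)² + 3642438) = 1/(4356 + 3642438) = 1/3646794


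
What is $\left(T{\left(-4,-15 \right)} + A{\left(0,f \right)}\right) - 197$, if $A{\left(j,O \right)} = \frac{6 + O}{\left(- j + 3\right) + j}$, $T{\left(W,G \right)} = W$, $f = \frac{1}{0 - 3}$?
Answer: $- \frac{1792}{9} \approx -199.11$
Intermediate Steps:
$f = - \frac{1}{3}$ ($f = \frac{1}{-3} = - \frac{1}{3} \approx -0.33333$)
$A{\left(j,O \right)} = 2 + \frac{O}{3}$ ($A{\left(j,O \right)} = \frac{6 + O}{\left(3 - j\right) + j} = \frac{6 + O}{3} = \left(6 + O\right) \frac{1}{3} = 2 + \frac{O}{3}$)
$\left(T{\left(-4,-15 \right)} + A{\left(0,f \right)}\right) - 197 = \left(-4 + \left(2 + \frac{1}{3} \left(- \frac{1}{3}\right)\right)\right) - 197 = \left(-4 + \left(2 - \frac{1}{9}\right)\right) - 197 = \left(-4 + \frac{17}{9}\right) - 197 = - \frac{19}{9} - 197 = - \frac{1792}{9}$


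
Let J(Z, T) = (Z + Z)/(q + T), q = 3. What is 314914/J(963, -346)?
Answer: -54007751/963 ≈ -56083.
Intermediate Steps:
J(Z, T) = 2*Z/(3 + T) (J(Z, T) = (Z + Z)/(3 + T) = (2*Z)/(3 + T) = 2*Z/(3 + T))
314914/J(963, -346) = 314914/((2*963/(3 - 346))) = 314914/((2*963/(-343))) = 314914/((2*963*(-1/343))) = 314914/(-1926/343) = 314914*(-343/1926) = -54007751/963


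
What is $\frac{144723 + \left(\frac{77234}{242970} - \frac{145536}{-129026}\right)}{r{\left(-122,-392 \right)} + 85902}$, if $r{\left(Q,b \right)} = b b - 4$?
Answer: $\frac{567128922012008}{938767034364705} \approx 0.60412$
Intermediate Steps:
$r{\left(Q,b \right)} = -4 + b^{2}$ ($r{\left(Q,b \right)} = b^{2} - 4 = -4 + b^{2}$)
$\frac{144723 + \left(\frac{77234}{242970} - \frac{145536}{-129026}\right)}{r{\left(-122,-392 \right)} + 85902} = \frac{144723 + \left(\frac{77234}{242970} - \frac{145536}{-129026}\right)}{\left(-4 + \left(-392\right)^{2}\right) + 85902} = \frac{144723 + \left(77234 \cdot \frac{1}{242970} - - \frac{72768}{64513}\right)}{\left(-4 + 153664\right) + 85902} = \frac{144723 + \left(\frac{38617}{121485} + \frac{72768}{64513}\right)}{153660 + 85902} = \frac{144723 + \frac{11331519001}{7837361805}}{239562} = \frac{1134257844024016}{7837361805} \cdot \frac{1}{239562} = \frac{567128922012008}{938767034364705}$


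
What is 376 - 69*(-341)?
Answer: 23905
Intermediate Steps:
376 - 69*(-341) = 376 + 23529 = 23905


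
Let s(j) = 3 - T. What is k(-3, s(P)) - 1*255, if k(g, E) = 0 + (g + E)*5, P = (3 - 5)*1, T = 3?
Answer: -270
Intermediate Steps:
P = -2 (P = -2*1 = -2)
s(j) = 0 (s(j) = 3 - 1*3 = 3 - 3 = 0)
k(g, E) = 5*E + 5*g (k(g, E) = 0 + (E + g)*5 = 0 + (5*E + 5*g) = 5*E + 5*g)
k(-3, s(P)) - 1*255 = (5*0 + 5*(-3)) - 1*255 = (0 - 15) - 255 = -15 - 255 = -270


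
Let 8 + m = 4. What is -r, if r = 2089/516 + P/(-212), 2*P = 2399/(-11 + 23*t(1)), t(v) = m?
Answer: -23117173/5633688 ≈ -4.1034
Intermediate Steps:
m = -4 (m = -8 + 4 = -4)
t(v) = -4
P = -2399/206 (P = (2399/(-11 + 23*(-4)))/2 = (2399/(-11 - 92))/2 = (2399/(-103))/2 = (2399*(-1/103))/2 = (1/2)*(-2399/103) = -2399/206 ≈ -11.646)
r = 23117173/5633688 (r = 2089/516 - 2399/206/(-212) = 2089*(1/516) - 2399/206*(-1/212) = 2089/516 + 2399/43672 = 23117173/5633688 ≈ 4.1034)
-r = -1*23117173/5633688 = -23117173/5633688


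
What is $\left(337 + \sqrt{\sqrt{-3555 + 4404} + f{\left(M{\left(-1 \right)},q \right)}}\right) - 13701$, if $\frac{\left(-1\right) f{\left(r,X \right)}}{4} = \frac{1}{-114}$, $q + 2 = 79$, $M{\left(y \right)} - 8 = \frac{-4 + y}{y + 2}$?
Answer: $-13364 + \frac{\sqrt{114 + 3249 \sqrt{849}}}{57} \approx -13359.0$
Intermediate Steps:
$M{\left(y \right)} = 8 + \frac{-4 + y}{2 + y}$ ($M{\left(y \right)} = 8 + \frac{-4 + y}{y + 2} = 8 + \frac{-4 + y}{2 + y}$)
$q = 77$ ($q = -2 + 79 = 77$)
$f{\left(r,X \right)} = \frac{2}{57}$ ($f{\left(r,X \right)} = - \frac{4}{-114} = \left(-4\right) \left(- \frac{1}{114}\right) = \frac{2}{57}$)
$\left(337 + \sqrt{\sqrt{-3555 + 4404} + f{\left(M{\left(-1 \right)},q \right)}}\right) - 13701 = \left(337 + \sqrt{\sqrt{-3555 + 4404} + \frac{2}{57}}\right) - 13701 = \left(337 + \sqrt{\sqrt{849} + \frac{2}{57}}\right) - 13701 = \left(337 + \sqrt{\frac{2}{57} + \sqrt{849}}\right) - 13701 = -13364 + \sqrt{\frac{2}{57} + \sqrt{849}}$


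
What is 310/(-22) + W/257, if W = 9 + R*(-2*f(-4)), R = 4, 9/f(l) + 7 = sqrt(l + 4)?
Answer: -277360/19789 ≈ -14.016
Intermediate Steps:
f(l) = 9/(-7 + sqrt(4 + l)) (f(l) = 9/(-7 + sqrt(l + 4)) = 9/(-7 + sqrt(4 + l)))
W = 135/7 (W = 9 + 4*(-18/(-7 + sqrt(4 - 4))) = 9 + 4*(-18/(-7 + sqrt(0))) = 9 + 4*(-18/(-7 + 0)) = 9 + 4*(-18/(-7)) = 9 + 4*(-18*(-1)/7) = 9 + 4*(-2*(-9/7)) = 9 + 4*(18/7) = 9 + 72/7 = 135/7 ≈ 19.286)
310/(-22) + W/257 = 310/(-22) + (135/7)/257 = 310*(-1/22) + (135/7)*(1/257) = -155/11 + 135/1799 = -277360/19789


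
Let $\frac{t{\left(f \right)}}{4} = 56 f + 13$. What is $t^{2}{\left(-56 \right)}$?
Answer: $156050064$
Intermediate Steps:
$t{\left(f \right)} = 52 + 224 f$ ($t{\left(f \right)} = 4 \left(56 f + 13\right) = 4 \left(13 + 56 f\right) = 52 + 224 f$)
$t^{2}{\left(-56 \right)} = \left(52 + 224 \left(-56\right)\right)^{2} = \left(52 - 12544\right)^{2} = \left(-12492\right)^{2} = 156050064$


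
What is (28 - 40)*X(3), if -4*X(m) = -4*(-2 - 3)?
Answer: 60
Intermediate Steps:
X(m) = -5 (X(m) = -(-1)*(-2 - 3) = -(-1)*(-5) = -1/4*20 = -5)
(28 - 40)*X(3) = (28 - 40)*(-5) = -12*(-5) = 60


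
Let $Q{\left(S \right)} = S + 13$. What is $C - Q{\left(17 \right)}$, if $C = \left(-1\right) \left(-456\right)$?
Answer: $426$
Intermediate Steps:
$Q{\left(S \right)} = 13 + S$
$C = 456$
$C - Q{\left(17 \right)} = 456 - \left(13 + 17\right) = 456 - 30 = 426$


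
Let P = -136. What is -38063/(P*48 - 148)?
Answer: 38063/6676 ≈ 5.7015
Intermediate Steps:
-38063/(P*48 - 148) = -38063/(-136*48 - 148) = -38063/(-6528 - 148) = -38063/(-6676) = -38063*(-1/6676) = 38063/6676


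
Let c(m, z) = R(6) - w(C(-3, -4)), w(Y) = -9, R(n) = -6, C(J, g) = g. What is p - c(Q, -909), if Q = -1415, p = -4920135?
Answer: -4920138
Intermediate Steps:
c(m, z) = 3 (c(m, z) = -6 - 1*(-9) = -6 + 9 = 3)
p - c(Q, -909) = -4920135 - 1*3 = -4920135 - 3 = -4920138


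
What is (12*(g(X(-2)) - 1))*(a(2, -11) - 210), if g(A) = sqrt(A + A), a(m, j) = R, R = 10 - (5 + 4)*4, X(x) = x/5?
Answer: 2832 - 5664*I*sqrt(5)/5 ≈ 2832.0 - 2533.0*I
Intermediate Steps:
X(x) = x/5 (X(x) = x*(1/5) = x/5)
R = -26 (R = 10 - 9*4 = 10 - 1*36 = 10 - 36 = -26)
a(m, j) = -26
g(A) = sqrt(2)*sqrt(A) (g(A) = sqrt(2*A) = sqrt(2)*sqrt(A))
(12*(g(X(-2)) - 1))*(a(2, -11) - 210) = (12*(sqrt(2)*sqrt((1/5)*(-2)) - 1))*(-26 - 210) = (12*(sqrt(2)*sqrt(-2/5) - 1))*(-236) = (12*(sqrt(2)*(I*sqrt(10)/5) - 1))*(-236) = (12*(2*I*sqrt(5)/5 - 1))*(-236) = (12*(-1 + 2*I*sqrt(5)/5))*(-236) = (-12 + 24*I*sqrt(5)/5)*(-236) = 2832 - 5664*I*sqrt(5)/5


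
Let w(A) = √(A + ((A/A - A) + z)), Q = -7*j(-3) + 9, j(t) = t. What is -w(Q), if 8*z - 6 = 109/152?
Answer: -√42503/152 ≈ -1.3563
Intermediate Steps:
z = 1021/1216 (z = ¾ + (109/152)/8 = ¾ + (109*(1/152))/8 = ¾ + (⅛)*(109/152) = ¾ + 109/1216 = 1021/1216 ≈ 0.83964)
Q = 30 (Q = -7*(-3) + 9 = 21 + 9 = 30)
w(A) = √42503/152 (w(A) = √(A + ((A/A - A) + 1021/1216)) = √(A + ((1 - A) + 1021/1216)) = √(A + (2237/1216 - A)) = √(2237/1216) = √42503/152)
-w(Q) = -√42503/152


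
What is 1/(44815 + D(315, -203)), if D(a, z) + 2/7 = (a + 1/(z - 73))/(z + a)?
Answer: 30912/1385399387 ≈ 2.2313e-5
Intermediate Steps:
D(a, z) = -2/7 + (a + 1/(-73 + z))/(a + z) (D(a, z) = -2/7 + (a + 1/(z - 73))/(z + a) = -2/7 + (a + 1/(-73 + z))/(a + z))
1/(44815 + D(315, -203)) = 1/(44815 + (7 - 365*315 - 2*(-203)² + 146*(-203) + 5*315*(-203))/(7*((-203)² - 73*315 - 73*(-203) + 315*(-203)))) = 1/(44815 + (7 - 114975 - 2*41209 - 29638 - 319725)/(7*(41209 - 22995 + 14819 - 63945))) = 1/(44815 + (⅐)*(7 - 114975 - 82418 - 29638 - 319725)/(-30912)) = 1/(44815 + (⅐)*(-1/30912)*(-546749)) = 1/(44815 + 78107/30912) = 1/(1385399387/30912) = 30912/1385399387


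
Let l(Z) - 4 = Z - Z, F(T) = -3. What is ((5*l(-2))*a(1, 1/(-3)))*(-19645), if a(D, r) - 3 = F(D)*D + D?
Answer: -392900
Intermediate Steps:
l(Z) = 4 (l(Z) = 4 + (Z - Z) = 4 + 0 = 4)
a(D, r) = 3 - 2*D (a(D, r) = 3 + (-3*D + D) = 3 - 2*D)
((5*l(-2))*a(1, 1/(-3)))*(-19645) = ((5*4)*(3 - 2*1))*(-19645) = (20*(3 - 2))*(-19645) = (20*1)*(-19645) = 20*(-19645) = -392900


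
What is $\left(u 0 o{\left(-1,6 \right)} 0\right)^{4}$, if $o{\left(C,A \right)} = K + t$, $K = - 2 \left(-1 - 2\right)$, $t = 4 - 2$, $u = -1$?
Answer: $0$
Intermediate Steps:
$t = 2$
$K = 6$ ($K = \left(-2\right) \left(-3\right) = 6$)
$o{\left(C,A \right)} = 8$ ($o{\left(C,A \right)} = 6 + 2 = 8$)
$\left(u 0 o{\left(-1,6 \right)} 0\right)^{4} = \left(- 0 \cdot 8 \cdot 0\right)^{4} = \left(- 0 \cdot 0\right)^{4} = \left(\left(-1\right) 0\right)^{4} = 0^{4} = 0$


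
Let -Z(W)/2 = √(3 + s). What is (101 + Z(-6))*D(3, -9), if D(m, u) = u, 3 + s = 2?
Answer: -909 + 18*√2 ≈ -883.54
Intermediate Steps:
s = -1 (s = -3 + 2 = -1)
Z(W) = -2*√2 (Z(W) = -2*√(3 - 1) = -2*√2)
(101 + Z(-6))*D(3, -9) = (101 - 2*√2)*(-9) = -909 + 18*√2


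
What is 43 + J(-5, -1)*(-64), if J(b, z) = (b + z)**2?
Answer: -2261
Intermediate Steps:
43 + J(-5, -1)*(-64) = 43 + (-5 - 1)**2*(-64) = 43 + (-6)**2*(-64) = 43 + 36*(-64) = 43 - 2304 = -2261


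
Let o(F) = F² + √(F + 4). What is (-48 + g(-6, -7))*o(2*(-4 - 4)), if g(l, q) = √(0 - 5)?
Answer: -2*(48 - I*√5)*(128 + I*√3) ≈ -12296.0 + 406.16*I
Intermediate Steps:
g(l, q) = I*√5 (g(l, q) = √(-5) = I*√5)
o(F) = F² + √(4 + F)
(-48 + g(-6, -7))*o(2*(-4 - 4)) = (-48 + I*√5)*((2*(-4 - 4))² + √(4 + 2*(-4 - 4))) = (-48 + I*√5)*((2*(-8))² + √(4 + 2*(-8))) = (-48 + I*√5)*((-16)² + √(4 - 16)) = (-48 + I*√5)*(256 + √(-12)) = (-48 + I*√5)*(256 + 2*I*√3)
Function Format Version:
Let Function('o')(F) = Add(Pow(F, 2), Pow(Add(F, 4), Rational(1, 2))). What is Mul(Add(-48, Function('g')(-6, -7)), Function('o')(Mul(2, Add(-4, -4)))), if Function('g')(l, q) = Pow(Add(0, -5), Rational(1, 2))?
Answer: Mul(-2, Add(48, Mul(-1, I, Pow(5, Rational(1, 2)))), Add(128, Mul(I, Pow(3, Rational(1, 2))))) ≈ Add(-12296., Mul(406.16, I))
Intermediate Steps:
Function('g')(l, q) = Mul(I, Pow(5, Rational(1, 2))) (Function('g')(l, q) = Pow(-5, Rational(1, 2)) = Mul(I, Pow(5, Rational(1, 2))))
Function('o')(F) = Add(Pow(F, 2), Pow(Add(4, F), Rational(1, 2)))
Mul(Add(-48, Function('g')(-6, -7)), Function('o')(Mul(2, Add(-4, -4)))) = Mul(Add(-48, Mul(I, Pow(5, Rational(1, 2)))), Add(Pow(Mul(2, Add(-4, -4)), 2), Pow(Add(4, Mul(2, Add(-4, -4))), Rational(1, 2)))) = Mul(Add(-48, Mul(I, Pow(5, Rational(1, 2)))), Add(Pow(Mul(2, -8), 2), Pow(Add(4, Mul(2, -8)), Rational(1, 2)))) = Mul(Add(-48, Mul(I, Pow(5, Rational(1, 2)))), Add(Pow(-16, 2), Pow(Add(4, -16), Rational(1, 2)))) = Mul(Add(-48, Mul(I, Pow(5, Rational(1, 2)))), Add(256, Pow(-12, Rational(1, 2)))) = Mul(Add(-48, Mul(I, Pow(5, Rational(1, 2)))), Add(256, Mul(2, I, Pow(3, Rational(1, 2)))))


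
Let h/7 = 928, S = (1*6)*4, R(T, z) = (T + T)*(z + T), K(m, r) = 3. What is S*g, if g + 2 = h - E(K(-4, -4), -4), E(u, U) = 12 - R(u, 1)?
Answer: 156144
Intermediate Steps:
R(T, z) = 2*T*(T + z) (R(T, z) = (2*T)*(T + z) = 2*T*(T + z))
E(u, U) = 12 - 2*u*(1 + u) (E(u, U) = 12 - 2*u*(u + 1) = 12 - 2*u*(1 + u))
S = 24 (S = 6*4 = 24)
h = 6496 (h = 7*928 = 6496)
g = 6506 (g = -2 + (6496 - (12 - 2*3*(1 + 3))) = -2 + (6496 - (12 - 2*3*4)) = -2 + (6496 - (12 - 24)) = -2 + (6496 - 1*(-12)) = -2 + (6496 + 12) = -2 + 6508 = 6506)
S*g = 24*6506 = 156144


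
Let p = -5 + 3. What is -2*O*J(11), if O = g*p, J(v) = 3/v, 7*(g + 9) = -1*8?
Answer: -852/77 ≈ -11.065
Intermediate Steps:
p = -2
g = -71/7 (g = -9 + (-1*8)/7 = -9 + (⅐)*(-8) = -9 - 8/7 = -71/7 ≈ -10.143)
O = 142/7 (O = -71/7*(-2) = 142/7 ≈ 20.286)
-2*O*J(11) = -284*3/11/7 = -284*3*(1/11)/7 = -284*3/(7*11) = -2*426/77 = -852/77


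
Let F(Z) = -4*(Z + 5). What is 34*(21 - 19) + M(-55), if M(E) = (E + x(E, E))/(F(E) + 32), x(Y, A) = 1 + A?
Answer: 15667/232 ≈ 67.530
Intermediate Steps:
F(Z) = -20 - 4*Z (F(Z) = -4*(5 + Z) = -20 - 4*Z)
M(E) = (1 + 2*E)/(12 - 4*E) (M(E) = (E + (1 + E))/((-20 - 4*E) + 32) = (1 + 2*E)/(12 - 4*E))
34*(21 - 19) + M(-55) = 34*(21 - 19) + (-1 - 2*(-55))/(4*(-3 - 55)) = 34*2 + (1/4)*(-1 + 110)/(-58) = 68 + (1/4)*(-1/58)*109 = 68 - 109/232 = 15667/232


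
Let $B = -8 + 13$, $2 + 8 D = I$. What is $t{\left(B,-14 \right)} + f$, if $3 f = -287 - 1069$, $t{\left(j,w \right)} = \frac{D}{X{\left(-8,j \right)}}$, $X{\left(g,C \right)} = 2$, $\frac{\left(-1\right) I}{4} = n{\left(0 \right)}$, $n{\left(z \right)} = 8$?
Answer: $- \frac{3633}{8} \approx -454.13$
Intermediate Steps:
$I = -32$ ($I = \left(-4\right) 8 = -32$)
$D = - \frac{17}{4}$ ($D = - \frac{1}{4} + \frac{1}{8} \left(-32\right) = - \frac{1}{4} - 4 = - \frac{17}{4} \approx -4.25$)
$B = 5$
$t{\left(j,w \right)} = - \frac{17}{8}$ ($t{\left(j,w \right)} = - \frac{17}{4 \cdot 2} = \left(- \frac{17}{4}\right) \frac{1}{2} = - \frac{17}{8}$)
$f = -452$ ($f = \frac{-287 - 1069}{3} = \frac{1}{3} \left(-1356\right) = -452$)
$t{\left(B,-14 \right)} + f = - \frac{17}{8} - 452 = - \frac{3633}{8}$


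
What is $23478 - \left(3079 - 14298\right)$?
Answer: $34697$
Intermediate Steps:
$23478 - \left(3079 - 14298\right) = 23478 - -11219 = 23478 + 11219 = 34697$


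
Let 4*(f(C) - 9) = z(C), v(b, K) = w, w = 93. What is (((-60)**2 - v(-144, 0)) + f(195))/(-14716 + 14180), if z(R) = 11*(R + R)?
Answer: -9177/1072 ≈ -8.5606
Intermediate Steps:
z(R) = 22*R (z(R) = 11*(2*R) = 22*R)
v(b, K) = 93
f(C) = 9 + 11*C/2 (f(C) = 9 + (22*C)/4 = 9 + 11*C/2)
(((-60)**2 - v(-144, 0)) + f(195))/(-14716 + 14180) = (((-60)**2 - 1*93) + (9 + (11/2)*195))/(-14716 + 14180) = ((3600 - 93) + (9 + 2145/2))/(-536) = (3507 + 2163/2)*(-1/536) = (9177/2)*(-1/536) = -9177/1072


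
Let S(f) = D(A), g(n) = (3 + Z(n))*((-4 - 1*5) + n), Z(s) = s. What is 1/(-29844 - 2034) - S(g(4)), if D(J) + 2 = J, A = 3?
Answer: -31879/31878 ≈ -1.0000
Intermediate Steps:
D(J) = -2 + J
g(n) = (-9 + n)*(3 + n) (g(n) = (3 + n)*((-4 - 1*5) + n) = (3 + n)*((-4 - 5) + n) = (3 + n)*(-9 + n) = (-9 + n)*(3 + n))
S(f) = 1 (S(f) = -2 + 3 = 1)
1/(-29844 - 2034) - S(g(4)) = 1/(-29844 - 2034) - 1*1 = 1/(-31878) - 1 = -1/31878 - 1 = -31879/31878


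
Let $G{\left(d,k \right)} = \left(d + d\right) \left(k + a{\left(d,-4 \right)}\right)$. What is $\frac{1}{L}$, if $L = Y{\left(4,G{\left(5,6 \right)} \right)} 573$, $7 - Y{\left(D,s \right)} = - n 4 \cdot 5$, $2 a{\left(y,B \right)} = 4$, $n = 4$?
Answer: $\frac{1}{49851} \approx 2.006 \cdot 10^{-5}$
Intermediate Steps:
$a{\left(y,B \right)} = 2$ ($a{\left(y,B \right)} = \frac{1}{2} \cdot 4 = 2$)
$G{\left(d,k \right)} = 2 d \left(2 + k\right)$ ($G{\left(d,k \right)} = \left(d + d\right) \left(k + 2\right) = 2 d \left(2 + k\right)$)
$Y{\left(D,s \right)} = 87$ ($Y{\left(D,s \right)} = 7 - - 4 \cdot 4 \cdot 5 = 7 - - 16 \cdot 5 = 7 - \left(-1\right) 80 = 7 - -80 = 7 + 80 = 87$)
$L = 49851$ ($L = 87 \cdot 573 = 49851$)
$\frac{1}{L} = \frac{1}{49851}$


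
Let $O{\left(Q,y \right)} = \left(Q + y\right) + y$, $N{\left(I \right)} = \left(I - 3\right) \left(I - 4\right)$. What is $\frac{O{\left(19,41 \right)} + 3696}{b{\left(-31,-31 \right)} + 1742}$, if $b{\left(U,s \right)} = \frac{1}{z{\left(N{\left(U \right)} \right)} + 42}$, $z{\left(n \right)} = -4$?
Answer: $\frac{144286}{66197} \approx 2.1796$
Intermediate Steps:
$N{\left(I \right)} = \left(-4 + I\right) \left(-3 + I\right)$ ($N{\left(I \right)} = \left(-3 + I\right) \left(-4 + I\right) = \left(-4 + I\right) \left(-3 + I\right)$)
$O{\left(Q,y \right)} = Q + 2 y$
$b{\left(U,s \right)} = \frac{1}{38}$ ($b{\left(U,s \right)} = \frac{1}{-4 + 42} = \frac{1}{38}$)
$\frac{O{\left(19,41 \right)} + 3696}{b{\left(-31,-31 \right)} + 1742} = \frac{\left(19 + 2 \cdot 41\right) + 3696}{\frac{1}{38} + 1742} = \frac{\left(19 + 82\right) + 3696}{\frac{66197}{38}} = \left(101 + 3696\right) \frac{38}{66197} = 3797 \cdot \frac{38}{66197} = \frac{144286}{66197}$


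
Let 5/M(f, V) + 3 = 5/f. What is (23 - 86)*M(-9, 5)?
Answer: 2835/32 ≈ 88.594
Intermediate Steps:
M(f, V) = 5/(-3 + 5/f)
(23 - 86)*M(-9, 5) = (23 - 86)*(-5*(-9)/(-5 + 3*(-9))) = -(-315)*(-9)/(-5 - 27) = -(-315)*(-9)/(-32) = -(-315)*(-9)*(-1)/32 = -63*(-45/32) = 2835/32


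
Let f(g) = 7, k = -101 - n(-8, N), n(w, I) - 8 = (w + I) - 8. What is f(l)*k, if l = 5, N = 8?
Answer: -707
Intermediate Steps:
n(w, I) = I + w (n(w, I) = 8 + ((w + I) - 8) = 8 + ((I + w) - 8) = 8 + (-8 + I + w) = I + w)
k = -101 (k = -101 - (8 - 8) = -101 - 1*0 = -101 + 0 = -101)
f(l)*k = 7*(-101) = -707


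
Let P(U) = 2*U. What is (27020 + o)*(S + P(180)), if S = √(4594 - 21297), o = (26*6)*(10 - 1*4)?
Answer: 10064160 + 27956*I*√16703 ≈ 1.0064e+7 + 3.613e+6*I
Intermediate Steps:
o = 936 (o = 156*(10 - 4) = 156*6 = 936)
S = I*√16703 (S = √(-16703) = I*√16703 ≈ 129.24*I)
(27020 + o)*(S + P(180)) = (27020 + 936)*(I*√16703 + 2*180) = 27956*(I*√16703 + 360) = 27956*(360 + I*√16703) = 10064160 + 27956*I*√16703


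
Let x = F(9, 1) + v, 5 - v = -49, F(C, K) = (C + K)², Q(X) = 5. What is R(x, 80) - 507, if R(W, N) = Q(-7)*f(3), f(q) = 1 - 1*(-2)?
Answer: -492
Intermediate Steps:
f(q) = 3 (f(q) = 1 + 2 = 3)
v = 54 (v = 5 - 1*(-49) = 5 + 49 = 54)
x = 154 (x = (9 + 1)² + 54 = 10² + 54 = 100 + 54 = 154)
R(W, N) = 15 (R(W, N) = 5*3 = 15)
R(x, 80) - 507 = 15 - 507 = -492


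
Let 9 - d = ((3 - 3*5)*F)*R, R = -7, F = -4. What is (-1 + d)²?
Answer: 118336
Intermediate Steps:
d = 345 (d = 9 - (3 - 3*5)*(-4)*(-7) = 9 - (3 - 15)*(-4)*(-7) = 9 - (-12*(-4))*(-7) = 9 - 48*(-7) = 9 - 1*(-336) = 9 + 336 = 345)
(-1 + d)² = (-1 + 345)² = 344² = 118336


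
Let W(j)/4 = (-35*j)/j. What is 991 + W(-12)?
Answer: 851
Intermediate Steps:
W(j) = -140 (W(j) = 4*((-35*j)/j) = 4*(-35) = -140)
991 + W(-12) = 991 - 140 = 851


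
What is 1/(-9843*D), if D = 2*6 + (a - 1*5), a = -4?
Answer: -1/29529 ≈ -3.3865e-5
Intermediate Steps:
D = 3 (D = 2*6 + (-4 - 1*5) = 12 + (-4 - 5) = 12 - 9 = 3)
1/(-9843*D) = 1/(-9843*3) = 1/(-29529) = -1/29529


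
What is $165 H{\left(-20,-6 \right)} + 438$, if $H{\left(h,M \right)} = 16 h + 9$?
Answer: $-50877$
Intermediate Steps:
$H{\left(h,M \right)} = 9 + 16 h$
$165 H{\left(-20,-6 \right)} + 438 = 165 \left(9 + 16 \left(-20\right)\right) + 438 = 165 \left(9 - 320\right) + 438 = 165 \left(-311\right) + 438 = -51315 + 438 = -50877$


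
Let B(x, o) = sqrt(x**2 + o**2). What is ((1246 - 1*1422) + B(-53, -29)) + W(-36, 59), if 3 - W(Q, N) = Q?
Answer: -137 + 5*sqrt(146) ≈ -76.585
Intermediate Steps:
B(x, o) = sqrt(o**2 + x**2)
W(Q, N) = 3 - Q
((1246 - 1*1422) + B(-53, -29)) + W(-36, 59) = ((1246 - 1*1422) + sqrt((-29)**2 + (-53)**2)) + (3 - 1*(-36)) = ((1246 - 1422) + sqrt(841 + 2809)) + (3 + 36) = (-176 + sqrt(3650)) + 39 = (-176 + 5*sqrt(146)) + 39 = -137 + 5*sqrt(146)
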